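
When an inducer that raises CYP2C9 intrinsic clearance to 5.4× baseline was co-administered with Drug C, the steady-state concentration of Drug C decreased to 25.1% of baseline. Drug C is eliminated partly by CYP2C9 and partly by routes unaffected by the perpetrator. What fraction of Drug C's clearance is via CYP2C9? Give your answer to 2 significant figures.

0.68

CL'/CL = 1 / 0.251 = 3.984
5.4·fm + (1 − fm) = 3.984
fm = (3.984 − 1) / (5.4 − 1) = 0.68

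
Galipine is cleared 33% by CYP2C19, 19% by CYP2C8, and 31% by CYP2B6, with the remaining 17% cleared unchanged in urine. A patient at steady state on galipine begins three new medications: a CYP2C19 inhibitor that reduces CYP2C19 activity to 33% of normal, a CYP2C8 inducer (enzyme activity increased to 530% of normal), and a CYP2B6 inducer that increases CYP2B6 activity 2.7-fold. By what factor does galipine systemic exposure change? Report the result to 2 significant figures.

0.47

The CYP2C19 pathway (33% of clearance) drops to 0.33× activity: 0.33 × 0.33 = 0.1089.
The CYP2C8 pathway (19% of clearance) rises to 5.3× activity: 0.19 × 5.3 = 1.007.
The CYP2B6 pathway (31% of clearance) increases to 2.7× activity: 0.31 × 2.7 = 0.837.
Non-CYP routes (17%) are unchanged.
New clearance relative to baseline: 0.1089 + 1.007 + 0.837 + 0.17 = 2.1229.
Net systemic exposure ratio = 1 / 2.1229 = 0.47.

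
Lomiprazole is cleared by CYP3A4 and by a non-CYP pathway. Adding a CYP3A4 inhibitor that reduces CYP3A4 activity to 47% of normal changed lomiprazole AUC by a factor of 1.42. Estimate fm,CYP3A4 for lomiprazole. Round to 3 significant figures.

0.558

Write x for the fraction cleared via CYP3A4. The observed AUC change means clearance fell to 1/1.42 = 0.7042 of baseline.
Only the CYP3A4 route changed, so 0.7042 = x·0.47 + (1 − x), giving x = 0.558.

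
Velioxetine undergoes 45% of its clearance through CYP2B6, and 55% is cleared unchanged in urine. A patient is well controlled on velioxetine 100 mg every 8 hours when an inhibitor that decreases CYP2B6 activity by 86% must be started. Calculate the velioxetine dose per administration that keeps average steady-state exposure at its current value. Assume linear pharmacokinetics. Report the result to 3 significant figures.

CYP2B6: 0.45 × 0.14 = 0.063
Other: 0.55 (unchanged)
New clearance relative to baseline: 0.063 + 0.55 = 0.613.
Exposure is unchanged when dose changes in proportion to clearance. New dose = 100 mg × 0.613 = 61.3 mg.

61.3 mg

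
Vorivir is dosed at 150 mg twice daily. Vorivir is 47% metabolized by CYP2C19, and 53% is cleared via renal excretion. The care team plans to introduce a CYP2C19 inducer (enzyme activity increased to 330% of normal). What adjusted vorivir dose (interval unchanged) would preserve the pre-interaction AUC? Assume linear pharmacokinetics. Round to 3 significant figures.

CYP2C19: 0.47 × 3.3 = 1.551
Other: 0.53 (unchanged)
CL_new/CL_old = 1.551 + 0.53 = 2.081.
To maintain the same steady-state level, dose must scale with clearance: new dose = 150 × 2.081 = 312 mg.

312 mg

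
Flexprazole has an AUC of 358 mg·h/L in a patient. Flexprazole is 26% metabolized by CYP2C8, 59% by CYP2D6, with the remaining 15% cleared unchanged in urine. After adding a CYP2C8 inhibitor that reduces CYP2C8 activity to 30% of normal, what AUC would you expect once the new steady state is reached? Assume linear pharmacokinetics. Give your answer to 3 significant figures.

The CYP2C8 pathway (26% of clearance) is reduced to 0.3× activity: 0.26 × 0.3 = 0.078.
CYP2D6 (59%) and the residual 15% are unaffected.
CL_new/CL_old = 0.078 + 0.59 + 0.15 = 0.818.
New AUC = baseline ÷ relative clearance = 358 / 0.818 = 438 mg·h/L.

438 mg·h/L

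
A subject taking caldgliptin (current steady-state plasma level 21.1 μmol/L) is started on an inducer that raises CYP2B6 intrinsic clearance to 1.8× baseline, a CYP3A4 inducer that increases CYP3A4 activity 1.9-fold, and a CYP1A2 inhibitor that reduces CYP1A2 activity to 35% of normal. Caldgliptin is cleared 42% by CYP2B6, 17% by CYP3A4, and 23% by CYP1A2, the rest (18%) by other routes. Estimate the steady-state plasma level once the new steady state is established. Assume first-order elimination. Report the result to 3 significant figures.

15.8 μmol/L

The CYP2B6 pathway (42% of clearance) increases to 1.8× activity: 0.42 × 1.8 = 0.756.
The CYP3A4 pathway (17% of clearance) increases to 1.9× activity: 0.17 × 1.9 = 0.323.
The CYP1A2 pathway (23% of clearance) is reduced to 0.35× activity: 0.23 × 0.35 = 0.0805.
The remaining 18% of clearance is unaffected.
New clearance relative to baseline: 0.756 + 0.323 + 0.0805 + 0.18 = 1.3395.
Dividing the baseline by the relative clearance: 21.1 / 1.3395 = 15.8 μmol/L.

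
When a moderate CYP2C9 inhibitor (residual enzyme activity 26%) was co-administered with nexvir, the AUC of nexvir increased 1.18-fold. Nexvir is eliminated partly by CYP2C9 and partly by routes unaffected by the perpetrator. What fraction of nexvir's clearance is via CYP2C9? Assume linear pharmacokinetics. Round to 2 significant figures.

CL'/CL = 1 / 1.18 = 0.8475
0.26·fm + (1 − fm) = 0.8475
fm = (0.8475 − 1) / (0.26 − 1) = 0.21

0.21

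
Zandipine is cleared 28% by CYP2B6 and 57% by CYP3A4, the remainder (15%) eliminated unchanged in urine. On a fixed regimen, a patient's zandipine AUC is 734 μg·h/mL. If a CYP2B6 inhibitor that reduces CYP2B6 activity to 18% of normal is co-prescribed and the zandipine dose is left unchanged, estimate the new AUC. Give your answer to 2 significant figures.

9.5 × 10² μg·h/mL

The CYP2B6 pathway (28% of clearance) is reduced to 0.18× activity: 0.28 × 0.18 = 0.0504.
CYP3A4 (57%) and the residual 15% are unaffected.
New clearance relative to baseline: 0.0504 + 0.57 + 0.15 = 0.7704.
New AUC = baseline ÷ relative clearance = 734 / 0.7704 = 9.5 × 10² μg·h/mL.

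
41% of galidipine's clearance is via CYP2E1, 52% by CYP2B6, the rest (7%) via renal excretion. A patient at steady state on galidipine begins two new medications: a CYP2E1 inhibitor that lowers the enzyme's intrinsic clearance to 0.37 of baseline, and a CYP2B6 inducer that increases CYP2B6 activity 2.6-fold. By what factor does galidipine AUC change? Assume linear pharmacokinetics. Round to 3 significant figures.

The CYP2E1 pathway (41% of clearance) is reduced to 0.37× activity: 0.41 × 0.37 = 0.1517.
The CYP2B6 pathway (52% of clearance) increases to 2.6× activity: 0.52 × 2.6 = 1.352.
Non-CYP routes (7%) are unchanged.
Relative clearance = 0.1517 + 1.352 + 0.07 = 1.5737.
Net AUC ratio = 1 / 1.5737 = 0.635.

0.635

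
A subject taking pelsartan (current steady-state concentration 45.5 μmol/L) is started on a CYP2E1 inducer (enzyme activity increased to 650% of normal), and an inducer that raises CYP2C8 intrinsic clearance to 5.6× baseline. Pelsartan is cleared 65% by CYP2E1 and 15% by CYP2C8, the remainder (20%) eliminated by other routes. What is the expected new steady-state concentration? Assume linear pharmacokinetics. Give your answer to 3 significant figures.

CYP2E1: 0.65 × 6.5 = 4.225
CYP2C8: 0.15 × 5.6 = 0.84
Other: 0.2 (unchanged)
CL_new/CL_old = 4.225 + 0.84 + 0.2 = 5.265.
Dividing the baseline by the relative clearance: 45.5 / 5.265 = 8.64 μmol/L.

8.64 μmol/L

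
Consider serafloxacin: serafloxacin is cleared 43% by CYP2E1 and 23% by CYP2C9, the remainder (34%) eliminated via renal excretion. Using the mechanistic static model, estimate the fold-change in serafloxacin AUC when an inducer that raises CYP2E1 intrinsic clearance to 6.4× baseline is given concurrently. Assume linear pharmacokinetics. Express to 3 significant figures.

0.301

CYP2E1: 0.43 × 6.4 = 2.752
CYP2C9: 0.23 (unchanged)
Other: 0.34 (unchanged)
Relative clearance = 2.752 + 0.23 + 0.34 = 3.322.
AUC is inversely proportional to clearance, so the fold-change is 1 / 3.322 = 0.301.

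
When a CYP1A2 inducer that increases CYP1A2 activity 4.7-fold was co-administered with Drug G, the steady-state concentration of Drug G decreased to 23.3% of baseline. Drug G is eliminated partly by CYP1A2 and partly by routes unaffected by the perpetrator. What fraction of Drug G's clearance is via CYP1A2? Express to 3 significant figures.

0.890

Let fm be the CYP1A2 fraction. New clearance relative to baseline = fm × 4.7 + (1 − fm).
Steady-state concentration ratio = 1 / (new CL fraction), so new CL fraction = 1 / 0.233 = 4.292.
fm × 4.7 + 1 − fm = 4.292  ⇒  fm × (4.7 − 1) = 3.292  ⇒  fm = 0.890.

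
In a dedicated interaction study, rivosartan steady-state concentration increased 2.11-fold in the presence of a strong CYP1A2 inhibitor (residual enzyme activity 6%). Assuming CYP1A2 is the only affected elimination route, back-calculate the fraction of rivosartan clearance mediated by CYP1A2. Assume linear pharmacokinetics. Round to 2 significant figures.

0.56

Call the CYP1A2 fraction fm. After the interaction, CL_new/CL_old = fm × 0.06 + (1 − fm).
Steady-state concentration ratio = 1 / (new CL fraction), so new CL fraction = 1 / 2.11 = 0.4739.
fm × 0.06 + 1 − fm = 0.4739  ⇒  fm × (0.06 − 1) = −0.5261  ⇒  fm = 0.56.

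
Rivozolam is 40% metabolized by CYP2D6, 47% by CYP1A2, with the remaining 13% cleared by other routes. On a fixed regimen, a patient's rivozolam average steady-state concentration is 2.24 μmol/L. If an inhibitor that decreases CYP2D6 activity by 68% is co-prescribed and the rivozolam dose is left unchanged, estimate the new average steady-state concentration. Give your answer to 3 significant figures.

CYP2D6: 0.4 × 0.32 = 0.128
CYP1A2: 0.47 (unchanged)
Other: 0.13 (unchanged)
CL_new/CL_old = 0.128 + 0.47 + 0.13 = 0.728.
With dosing unchanged, average steady-state concentration scales as 1/CL: 2.24 / 0.728 = 3.08 μmol/L.

3.08 μmol/L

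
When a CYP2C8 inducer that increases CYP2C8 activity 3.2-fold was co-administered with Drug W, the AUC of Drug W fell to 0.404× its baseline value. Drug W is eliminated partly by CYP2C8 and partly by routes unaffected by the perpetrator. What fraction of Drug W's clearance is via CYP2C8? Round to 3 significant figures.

0.671

Call the CYP2C8 fraction fm. After the interaction, CL_new/CL_old = fm × 3.2 + (1 − fm).
AUC ratio = 1 / (new CL fraction), so new CL fraction = 1 / 0.404 = 2.475.
fm × 3.2 + 1 − fm = 2.475  ⇒  fm × (3.2 − 1) = 1.475  ⇒  fm = 0.671.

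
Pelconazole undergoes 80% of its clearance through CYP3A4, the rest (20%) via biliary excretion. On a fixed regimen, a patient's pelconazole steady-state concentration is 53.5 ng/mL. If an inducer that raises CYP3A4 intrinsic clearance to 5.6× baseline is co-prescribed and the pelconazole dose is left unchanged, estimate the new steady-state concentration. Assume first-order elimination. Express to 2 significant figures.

CYP3A4: 0.8 × 5.6 = 4.48
Other: 0.2 (unchanged)
Relative clearance = 4.48 + 0.2 = 4.68.
Steady-state concentration ∝ 1/CL, so new value = 53.5 / 4.68 = 11 ng/mL.

11 ng/mL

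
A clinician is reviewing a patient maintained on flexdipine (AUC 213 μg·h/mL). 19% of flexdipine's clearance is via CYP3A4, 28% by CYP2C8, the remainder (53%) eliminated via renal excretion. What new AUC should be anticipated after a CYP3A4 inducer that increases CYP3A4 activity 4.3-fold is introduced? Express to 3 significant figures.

131 μg·h/mL

The CYP3A4 pathway (19% of clearance) is boosted to 4.3× activity: 0.19 × 4.3 = 0.817.
CYP2C8 (28%) and the residual 53% are unaffected.
New clearance relative to baseline: 0.817 + 0.28 + 0.53 = 1.627.
AUC ∝ 1/CL, so new value = 213 / 1.627 = 131 μg·h/mL.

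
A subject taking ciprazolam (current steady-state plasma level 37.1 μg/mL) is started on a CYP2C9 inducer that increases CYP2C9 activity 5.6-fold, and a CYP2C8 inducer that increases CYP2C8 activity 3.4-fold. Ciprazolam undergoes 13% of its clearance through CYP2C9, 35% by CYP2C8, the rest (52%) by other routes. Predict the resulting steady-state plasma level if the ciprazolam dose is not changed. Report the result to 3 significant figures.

The CYP2C9 pathway (13% of clearance) rises to 5.6× activity: 0.13 × 5.6 = 0.728.
The CYP2C8 pathway (35% of clearance) increases to 3.4× activity: 0.35 × 3.4 = 1.19.
Non-CYP routes (52%) are unchanged.
Relative clearance = 0.728 + 1.19 + 0.52 = 2.438.
New steady-state plasma level = 37.1 / 2.438 = 15.2 μg/mL (concentration scales inversely with clearance).

15.2 μg/mL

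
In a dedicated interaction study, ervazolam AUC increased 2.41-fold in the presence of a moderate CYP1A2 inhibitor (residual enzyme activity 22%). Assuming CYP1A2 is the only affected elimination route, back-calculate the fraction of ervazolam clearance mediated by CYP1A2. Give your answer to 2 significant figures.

0.75

CL'/CL = 1 / 2.41 = 0.4149
0.22·fm + (1 − fm) = 0.4149
fm = (0.4149 − 1) / (0.22 − 1) = 0.75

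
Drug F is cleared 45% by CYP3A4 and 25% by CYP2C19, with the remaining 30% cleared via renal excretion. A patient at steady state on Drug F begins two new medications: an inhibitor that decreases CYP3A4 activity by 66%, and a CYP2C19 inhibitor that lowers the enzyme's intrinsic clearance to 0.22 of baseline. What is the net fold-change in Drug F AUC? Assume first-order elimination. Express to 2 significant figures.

2.0

The CYP3A4 pathway (45% of clearance) falls to 0.34× activity: 0.45 × 0.34 = 0.153.
The CYP2C19 pathway (25% of clearance) drops to 0.22× activity: 0.25 × 0.22 = 0.055.
Non-CYP routes (30%) are unchanged.
Relative clearance = 0.153 + 0.055 + 0.3 = 0.508.
Net AUC ratio = 1 / 0.508 = 2.0.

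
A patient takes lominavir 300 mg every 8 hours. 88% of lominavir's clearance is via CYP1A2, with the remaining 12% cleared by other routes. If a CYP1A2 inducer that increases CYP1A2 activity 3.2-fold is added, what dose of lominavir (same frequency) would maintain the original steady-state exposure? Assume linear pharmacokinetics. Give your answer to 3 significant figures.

881 mg

CYP1A2: 0.88 × 3.2 = 2.816
Other: 0.12 (unchanged)
Relative clearance = 2.816 + 0.12 = 2.936.
Exposure is unchanged when dose changes in proportion to clearance. New dose = 300 mg × 2.936 = 881 mg.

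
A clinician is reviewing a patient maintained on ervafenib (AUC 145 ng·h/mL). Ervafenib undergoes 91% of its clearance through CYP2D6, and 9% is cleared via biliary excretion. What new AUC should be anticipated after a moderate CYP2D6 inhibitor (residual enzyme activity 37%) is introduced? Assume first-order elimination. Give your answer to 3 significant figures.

340 ng·h/mL

CYP2D6: 0.91 × 0.37 = 0.3367
Other: 0.09 (unchanged)
CL_new/CL_old = 0.3367 + 0.09 = 0.4267.
AUC ∝ 1/CL, so new value = 145 / 0.4267 = 340 ng·h/mL.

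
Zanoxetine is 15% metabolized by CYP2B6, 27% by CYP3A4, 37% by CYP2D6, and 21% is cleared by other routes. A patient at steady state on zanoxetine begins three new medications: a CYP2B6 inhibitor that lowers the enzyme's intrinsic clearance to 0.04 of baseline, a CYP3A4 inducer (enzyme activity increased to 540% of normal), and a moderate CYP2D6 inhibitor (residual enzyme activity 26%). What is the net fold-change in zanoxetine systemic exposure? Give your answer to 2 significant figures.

0.56

CYP2B6: 0.15 × 0.04 = 0.006
CYP3A4: 0.27 × 5.4 = 1.458
CYP2D6: 0.37 × 0.26 = 0.0962
Other: 0.21 (unchanged)
New clearance relative to baseline: 0.006 + 1.458 + 0.0962 + 0.21 = 1.7702.
Net systemic exposure ratio = 1 / 1.7702 = 0.56.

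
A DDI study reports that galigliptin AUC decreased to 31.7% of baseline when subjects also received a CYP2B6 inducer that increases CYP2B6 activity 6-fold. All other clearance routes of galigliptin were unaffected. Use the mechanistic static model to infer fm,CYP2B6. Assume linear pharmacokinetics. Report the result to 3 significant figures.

0.431

CL'/CL = 1 / 0.317 = 3.155
6·fm + (1 − fm) = 3.155
fm = (3.155 − 1) / (6 − 1) = 0.431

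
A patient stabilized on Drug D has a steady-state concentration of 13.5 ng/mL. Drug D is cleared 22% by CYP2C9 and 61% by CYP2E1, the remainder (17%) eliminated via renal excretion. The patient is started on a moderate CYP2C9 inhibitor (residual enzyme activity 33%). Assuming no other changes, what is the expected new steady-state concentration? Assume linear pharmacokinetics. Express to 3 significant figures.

The CYP2C9 pathway (22% of clearance) falls to 0.33× activity: 0.22 × 0.33 = 0.0726.
CYP2E1 (61%) and the residual 17% are unaffected.
Relative clearance = 0.0726 + 0.61 + 0.17 = 0.8526.
With dosing unchanged, steady-state concentration scales as 1/CL: 13.5 / 0.8526 = 15.8 ng/mL.

15.8 ng/mL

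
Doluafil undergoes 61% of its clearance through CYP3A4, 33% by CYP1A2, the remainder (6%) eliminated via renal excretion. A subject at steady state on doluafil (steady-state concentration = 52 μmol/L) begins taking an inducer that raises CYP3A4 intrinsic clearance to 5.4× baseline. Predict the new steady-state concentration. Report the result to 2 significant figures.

14 μmol/L

The CYP3A4 pathway (61% of clearance) is boosted to 5.4× activity: 0.61 × 5.4 = 3.294.
CYP1A2 (33%) and the residual 6% are unaffected.
CL_new/CL_old = 3.294 + 0.33 + 0.06 = 3.684.
New steady-state concentration = baseline ÷ relative clearance = 52 / 3.684 = 14 μmol/L.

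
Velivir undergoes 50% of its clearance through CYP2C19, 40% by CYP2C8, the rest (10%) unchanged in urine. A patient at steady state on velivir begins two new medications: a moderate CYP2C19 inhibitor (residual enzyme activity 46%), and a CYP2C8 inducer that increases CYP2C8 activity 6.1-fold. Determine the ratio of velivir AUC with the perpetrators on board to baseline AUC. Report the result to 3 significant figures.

0.361

CYP2C19: 0.5 × 0.46 = 0.23
CYP2C8: 0.4 × 6.1 = 2.44
Other: 0.1 (unchanged)
Relative clearance = 0.23 + 2.44 + 0.1 = 2.77.
AUC ∝ 1/CL: fold-change = 1 / 2.77 = 0.361.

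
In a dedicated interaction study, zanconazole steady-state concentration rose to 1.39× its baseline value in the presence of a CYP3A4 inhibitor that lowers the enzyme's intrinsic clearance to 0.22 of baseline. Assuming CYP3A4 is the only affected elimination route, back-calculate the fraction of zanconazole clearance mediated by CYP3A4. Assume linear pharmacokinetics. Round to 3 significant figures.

CL'/CL = 1 / 1.39 = 0.7194
0.22·fm + (1 − fm) = 0.7194
fm = (0.7194 − 1) / (0.22 − 1) = 0.360

0.360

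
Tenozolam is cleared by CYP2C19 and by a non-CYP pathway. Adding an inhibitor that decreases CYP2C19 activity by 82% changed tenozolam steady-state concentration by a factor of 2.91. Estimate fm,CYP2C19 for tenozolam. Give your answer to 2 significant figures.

Call the CYP2C19 fraction fm. After the interaction, CL_new/CL_old = fm × 0.18 + (1 − fm).
Steady-state concentration ratio = 1 / (new CL fraction), so new CL fraction = 1 / 2.91 = 0.3436.
fm × 0.18 + 1 − fm = 0.3436  ⇒  fm × (0.18 − 1) = −0.6564  ⇒  fm = 0.80.

0.80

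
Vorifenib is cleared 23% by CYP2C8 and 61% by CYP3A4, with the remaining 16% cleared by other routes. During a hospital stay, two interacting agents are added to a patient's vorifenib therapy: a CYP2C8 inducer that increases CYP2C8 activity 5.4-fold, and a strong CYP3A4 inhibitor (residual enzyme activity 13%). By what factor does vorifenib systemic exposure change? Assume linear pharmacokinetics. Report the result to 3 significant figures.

CYP2C8: 0.23 × 5.4 = 1.242
CYP3A4: 0.61 × 0.13 = 0.0793
Other: 0.16 (unchanged)
Relative clearance = 1.242 + 0.0793 + 0.16 = 1.4813.
Because systemic exposure varies inversely with clearance, the combined effect is 1 / 1.4813 = 0.675.

0.675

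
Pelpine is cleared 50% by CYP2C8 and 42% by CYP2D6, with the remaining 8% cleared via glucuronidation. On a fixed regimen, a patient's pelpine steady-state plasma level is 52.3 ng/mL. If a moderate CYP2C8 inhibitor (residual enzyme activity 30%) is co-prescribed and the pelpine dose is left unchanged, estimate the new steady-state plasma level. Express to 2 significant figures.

The CYP2C8 pathway (50% of clearance) drops to 0.3× activity: 0.5 × 0.3 = 0.15.
CYP2D6 (42%) and the residual 8% are unaffected.
Relative clearance = 0.15 + 0.42 + 0.08 = 0.65.
With dosing unchanged, steady-state plasma level scales as 1/CL: 52.3 / 0.65 = 80 ng/mL.

80 ng/mL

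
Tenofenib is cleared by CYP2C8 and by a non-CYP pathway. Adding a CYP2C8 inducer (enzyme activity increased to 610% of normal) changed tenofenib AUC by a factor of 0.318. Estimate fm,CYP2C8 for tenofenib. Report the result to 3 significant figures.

CL'/CL = 1 / 0.318 = 3.145
6.1·fm + (1 − fm) = 3.145
fm = (3.145 − 1) / (6.1 − 1) = 0.421

0.421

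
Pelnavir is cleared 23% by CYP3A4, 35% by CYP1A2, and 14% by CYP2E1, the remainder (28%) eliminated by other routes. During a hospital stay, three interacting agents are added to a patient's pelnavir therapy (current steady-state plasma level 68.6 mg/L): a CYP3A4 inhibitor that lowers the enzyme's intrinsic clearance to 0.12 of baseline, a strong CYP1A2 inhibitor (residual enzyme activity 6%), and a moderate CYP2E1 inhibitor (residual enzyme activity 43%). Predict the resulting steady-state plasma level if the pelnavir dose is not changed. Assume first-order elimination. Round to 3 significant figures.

CYP3A4: 0.23 × 0.12 = 0.0276
CYP1A2: 0.35 × 0.06 = 0.021
CYP2E1: 0.14 × 0.43 = 0.0602
Other: 0.28 (unchanged)
Relative clearance = 0.0276 + 0.021 + 0.0602 + 0.28 = 0.3888.
Dividing the baseline by the relative clearance: 68.6 / 0.3888 = 176 mg/L.

176 mg/L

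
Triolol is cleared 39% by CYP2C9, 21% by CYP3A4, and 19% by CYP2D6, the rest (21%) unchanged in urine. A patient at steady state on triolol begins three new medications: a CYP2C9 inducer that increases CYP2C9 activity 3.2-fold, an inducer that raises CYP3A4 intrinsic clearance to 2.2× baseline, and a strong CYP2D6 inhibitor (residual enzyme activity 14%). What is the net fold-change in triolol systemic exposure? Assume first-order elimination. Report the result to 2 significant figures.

CYP2C9: 0.39 × 3.2 = 1.248
CYP3A4: 0.21 × 2.2 = 0.462
CYP2D6: 0.19 × 0.14 = 0.0266
Other: 0.21 (unchanged)
New clearance relative to baseline: 1.248 + 0.462 + 0.0266 + 0.21 = 1.9466.
Net systemic exposure ratio = 1 / 1.9466 = 0.51.

0.51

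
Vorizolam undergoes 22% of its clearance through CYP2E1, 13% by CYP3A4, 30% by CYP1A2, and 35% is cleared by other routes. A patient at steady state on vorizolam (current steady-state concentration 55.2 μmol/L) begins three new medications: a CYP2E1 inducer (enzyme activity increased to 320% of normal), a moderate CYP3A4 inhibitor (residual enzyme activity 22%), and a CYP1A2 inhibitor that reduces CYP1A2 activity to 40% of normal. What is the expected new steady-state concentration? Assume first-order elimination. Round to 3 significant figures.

45.9 μmol/L

CYP2E1: 0.22 × 3.2 = 0.704
CYP3A4: 0.13 × 0.22 = 0.0286
CYP1A2: 0.3 × 0.4 = 0.12
Other: 0.35 (unchanged)
New clearance relative to baseline: 0.704 + 0.0286 + 0.12 + 0.35 = 1.2026.
Steady-state concentration ∝ 1/CL: new value = 55.2 / 1.2026 = 45.9 μmol/L.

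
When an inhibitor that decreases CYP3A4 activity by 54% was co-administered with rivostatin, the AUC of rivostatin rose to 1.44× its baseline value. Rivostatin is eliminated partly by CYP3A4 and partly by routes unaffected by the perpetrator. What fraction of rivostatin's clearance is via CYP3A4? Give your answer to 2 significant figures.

0.57

Call the CYP3A4 fraction fm. After the interaction, CL_new/CL_old = fm × 0.46 + (1 − fm).
AUC ratio = 1 / (new CL fraction), so new CL fraction = 1 / 1.44 = 0.6944.
fm × 0.46 + 1 − fm = 0.6944  ⇒  fm × (0.46 − 1) = −0.3056  ⇒  fm = 0.57.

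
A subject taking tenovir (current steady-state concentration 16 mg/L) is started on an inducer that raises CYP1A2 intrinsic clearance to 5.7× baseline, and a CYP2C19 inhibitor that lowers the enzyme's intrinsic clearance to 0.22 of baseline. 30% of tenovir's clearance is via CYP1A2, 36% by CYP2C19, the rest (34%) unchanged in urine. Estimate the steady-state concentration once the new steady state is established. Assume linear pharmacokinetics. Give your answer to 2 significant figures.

7.5 mg/L

The CYP1A2 pathway (30% of clearance) rises to 5.7× activity: 0.3 × 5.7 = 1.71.
The CYP2C19 pathway (36% of clearance) drops to 0.22× activity: 0.36 × 0.22 = 0.0792.
The remaining 34% of clearance is unaffected.
Relative clearance = 1.71 + 0.0792 + 0.34 = 2.1292.
New steady-state concentration = 16 / 2.1292 = 7.5 mg/L (concentration scales inversely with clearance).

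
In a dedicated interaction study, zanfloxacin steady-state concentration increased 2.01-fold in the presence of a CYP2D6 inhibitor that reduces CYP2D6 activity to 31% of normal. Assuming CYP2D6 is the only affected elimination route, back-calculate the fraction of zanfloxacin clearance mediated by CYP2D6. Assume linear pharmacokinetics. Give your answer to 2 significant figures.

Call the CYP2D6 fraction fm. After the interaction, CL_new/CL_old = fm × 0.31 + (1 − fm).
Steady-state concentration ratio = 1 / (new CL fraction), so new CL fraction = 1 / 2.01 = 0.4975.
fm × 0.31 + 1 − fm = 0.4975  ⇒  fm × (0.31 − 1) = −0.5025  ⇒  fm = 0.73.

0.73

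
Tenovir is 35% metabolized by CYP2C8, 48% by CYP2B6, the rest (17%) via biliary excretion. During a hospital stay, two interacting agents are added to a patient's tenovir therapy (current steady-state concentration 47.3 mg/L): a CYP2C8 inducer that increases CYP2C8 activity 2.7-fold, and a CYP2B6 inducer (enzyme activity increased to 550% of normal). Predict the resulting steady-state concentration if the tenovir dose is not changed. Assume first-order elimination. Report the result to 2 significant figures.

The CYP2C8 pathway (35% of clearance) rises to 2.7× activity: 0.35 × 2.7 = 0.945.
The CYP2B6 pathway (48% of clearance) is boosted to 5.5× activity: 0.48 × 5.5 = 2.64.
The remaining 17% of clearance is unaffected.
New clearance relative to baseline: 0.945 + 2.64 + 0.17 = 3.755.
New steady-state concentration = 47.3 / 3.755 = 13 mg/L (concentration scales inversely with clearance).

13 mg/L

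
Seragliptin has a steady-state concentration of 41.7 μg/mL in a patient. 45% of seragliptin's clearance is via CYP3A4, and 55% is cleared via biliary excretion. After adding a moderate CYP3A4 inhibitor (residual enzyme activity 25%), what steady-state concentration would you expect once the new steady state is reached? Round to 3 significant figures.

The CYP3A4 pathway (45% of clearance) falls to 0.25× activity: 0.45 × 0.25 = 0.1125.
The remaining 55% of clearance is unaffected.
New clearance relative to baseline: 0.1125 + 0.55 = 0.6625.
New steady-state concentration = baseline ÷ relative clearance = 41.7 / 0.6625 = 62.9 μg/mL.

62.9 μg/mL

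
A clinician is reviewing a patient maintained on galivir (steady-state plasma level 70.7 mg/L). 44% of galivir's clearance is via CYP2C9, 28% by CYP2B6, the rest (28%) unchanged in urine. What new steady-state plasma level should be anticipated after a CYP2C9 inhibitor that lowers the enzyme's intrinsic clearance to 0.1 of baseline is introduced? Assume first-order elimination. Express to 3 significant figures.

117 mg/L

CYP2C9: 0.44 × 0.1 = 0.044
CYP2B6: 0.28 (unchanged)
Other: 0.28 (unchanged)
CL_new/CL_old = 0.044 + 0.28 + 0.28 = 0.604.
New steady-state plasma level = baseline ÷ relative clearance = 70.7 / 0.604 = 117 mg/L.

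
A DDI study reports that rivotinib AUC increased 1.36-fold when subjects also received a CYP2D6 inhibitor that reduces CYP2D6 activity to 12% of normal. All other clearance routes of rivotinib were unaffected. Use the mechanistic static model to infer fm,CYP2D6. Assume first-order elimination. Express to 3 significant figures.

CL'/CL = 1 / 1.36 = 0.7353
0.12·fm + (1 − fm) = 0.7353
fm = (0.7353 − 1) / (0.12 − 1) = 0.301

0.301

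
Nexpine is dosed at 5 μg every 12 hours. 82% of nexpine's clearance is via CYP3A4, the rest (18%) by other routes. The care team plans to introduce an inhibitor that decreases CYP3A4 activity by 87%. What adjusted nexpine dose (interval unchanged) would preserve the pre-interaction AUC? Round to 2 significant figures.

1.4 μg

The CYP3A4 pathway (82% of clearance) is reduced to 0.13× activity: 0.82 × 0.13 = 0.1066.
The remaining 18% of clearance is unaffected.
CL_new/CL_old = 0.1066 + 0.18 = 0.2866.
Exposure is unchanged when dose changes in proportion to clearance. New dose = 5 μg × 0.2866 = 1.4 μg.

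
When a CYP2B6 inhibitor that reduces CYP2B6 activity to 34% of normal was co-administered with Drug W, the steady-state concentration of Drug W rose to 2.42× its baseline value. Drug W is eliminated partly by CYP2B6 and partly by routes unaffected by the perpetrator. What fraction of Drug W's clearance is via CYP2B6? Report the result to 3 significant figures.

0.889

CL'/CL = 1 / 2.42 = 0.4132
0.34·fm + (1 − fm) = 0.4132
fm = (0.4132 − 1) / (0.34 − 1) = 0.889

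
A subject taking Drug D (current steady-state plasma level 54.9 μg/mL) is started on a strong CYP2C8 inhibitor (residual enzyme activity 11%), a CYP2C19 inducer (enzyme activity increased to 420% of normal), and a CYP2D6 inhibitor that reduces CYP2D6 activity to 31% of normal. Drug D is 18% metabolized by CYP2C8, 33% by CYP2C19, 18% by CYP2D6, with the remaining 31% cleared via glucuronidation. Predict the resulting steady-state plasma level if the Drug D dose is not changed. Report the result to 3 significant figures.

31.0 μg/mL

The CYP2C8 pathway (18% of clearance) drops to 0.11× activity: 0.18 × 0.11 = 0.0198.
The CYP2C19 pathway (33% of clearance) rises to 4.2× activity: 0.33 × 4.2 = 1.386.
The CYP2D6 pathway (18% of clearance) drops to 0.31× activity: 0.18 × 0.31 = 0.0558.
Non-CYP routes (31%) are unchanged.
Relative clearance = 0.0198 + 1.386 + 0.0558 + 0.31 = 1.7716.
Steady-state plasma level ∝ 1/CL: new value = 54.9 / 1.7716 = 31.0 μg/mL.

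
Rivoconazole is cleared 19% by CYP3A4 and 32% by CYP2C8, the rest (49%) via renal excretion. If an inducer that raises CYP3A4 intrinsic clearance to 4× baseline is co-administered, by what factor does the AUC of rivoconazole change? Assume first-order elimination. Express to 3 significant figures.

0.637

The CYP3A4 pathway (19% of clearance) is boosted to 4× activity: 0.19 × 4 = 0.76.
CYP2C8 (32%) and the residual 49% are unaffected.
Relative clearance = 0.76 + 0.32 + 0.49 = 1.57.
AUC ratio = CL_old/CL_new = 1 / 1.57 = 0.637.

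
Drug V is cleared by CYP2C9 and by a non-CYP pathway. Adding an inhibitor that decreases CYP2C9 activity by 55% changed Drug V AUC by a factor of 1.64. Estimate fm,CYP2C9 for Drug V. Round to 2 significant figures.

0.71

Write x for the fraction cleared via CYP2C9. The observed AUC change means clearance fell to 1/1.64 = 0.6098 of baseline.
Setting x·0.45 + (1 − x) = 0.6098 and solving: x = (0.6098 − 1)/(0.45 − 1) = 0.71.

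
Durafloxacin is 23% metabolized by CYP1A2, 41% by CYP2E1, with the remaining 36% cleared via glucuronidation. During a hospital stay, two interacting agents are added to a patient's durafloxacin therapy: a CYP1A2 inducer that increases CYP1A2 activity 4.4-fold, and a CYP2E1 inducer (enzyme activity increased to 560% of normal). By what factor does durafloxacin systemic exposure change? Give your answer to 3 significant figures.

0.273

CYP1A2: 0.23 × 4.4 = 1.012
CYP2E1: 0.41 × 5.6 = 2.296
Other: 0.36 (unchanged)
CL_new/CL_old = 1.012 + 2.296 + 0.36 = 3.668.
Net systemic exposure ratio = 1 / 3.668 = 0.273.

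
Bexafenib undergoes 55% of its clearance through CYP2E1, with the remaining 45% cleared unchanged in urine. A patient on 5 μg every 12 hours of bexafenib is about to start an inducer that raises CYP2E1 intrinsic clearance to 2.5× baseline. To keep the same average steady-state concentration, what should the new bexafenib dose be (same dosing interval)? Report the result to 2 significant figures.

The CYP2E1 pathway (55% of clearance) increases to 2.5× activity: 0.55 × 2.5 = 1.375.
Non-CYP routes (45%) are unchanged.
New clearance relative to baseline: 1.375 + 0.45 = 1.825.
To maintain the same steady-state level, dose must scale with clearance: new dose = 5 × 1.825 = 9.1 μg.

9.1 μg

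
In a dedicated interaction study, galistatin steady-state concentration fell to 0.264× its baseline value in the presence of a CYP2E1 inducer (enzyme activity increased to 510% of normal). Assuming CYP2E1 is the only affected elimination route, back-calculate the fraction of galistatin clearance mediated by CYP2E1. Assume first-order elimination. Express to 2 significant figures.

CL'/CL = 1 / 0.264 = 3.788
5.1·fm + (1 − fm) = 3.788
fm = (3.788 − 1) / (5.1 − 1) = 0.68

0.68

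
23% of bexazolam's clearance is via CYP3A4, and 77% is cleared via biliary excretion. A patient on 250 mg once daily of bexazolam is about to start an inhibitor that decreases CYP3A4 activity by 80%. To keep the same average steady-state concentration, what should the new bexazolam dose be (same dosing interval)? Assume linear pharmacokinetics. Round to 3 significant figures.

204 mg

CYP3A4: 0.23 × 0.2 = 0.046
Other: 0.77 (unchanged)
CL_new/CL_old = 0.046 + 0.77 = 0.816.
Exposure is unchanged when dose changes in proportion to clearance. New dose = 250 mg × 0.816 = 204 mg.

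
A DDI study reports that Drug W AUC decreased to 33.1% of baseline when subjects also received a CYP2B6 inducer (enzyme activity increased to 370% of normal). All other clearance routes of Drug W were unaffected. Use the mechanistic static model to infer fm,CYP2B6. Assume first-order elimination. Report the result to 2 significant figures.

0.75

CL'/CL = 1 / 0.331 = 3.021
3.7·fm + (1 − fm) = 3.021
fm = (3.021 − 1) / (3.7 − 1) = 0.75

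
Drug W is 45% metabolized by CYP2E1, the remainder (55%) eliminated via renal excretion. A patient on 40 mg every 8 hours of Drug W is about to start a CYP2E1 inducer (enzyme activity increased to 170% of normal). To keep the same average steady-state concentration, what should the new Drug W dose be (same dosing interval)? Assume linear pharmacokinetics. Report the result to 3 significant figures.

52.6 mg

The CYP2E1 pathway (45% of clearance) is boosted to 1.7× activity: 0.45 × 1.7 = 0.765.
Non-CYP routes (55%) are unchanged.
CL_new/CL_old = 0.765 + 0.55 = 1.315.
Css,avg = (dose rate)/CL, so holding Css fixed requires dose ∝ CL: 40 × 1.315 = 52.6 mg.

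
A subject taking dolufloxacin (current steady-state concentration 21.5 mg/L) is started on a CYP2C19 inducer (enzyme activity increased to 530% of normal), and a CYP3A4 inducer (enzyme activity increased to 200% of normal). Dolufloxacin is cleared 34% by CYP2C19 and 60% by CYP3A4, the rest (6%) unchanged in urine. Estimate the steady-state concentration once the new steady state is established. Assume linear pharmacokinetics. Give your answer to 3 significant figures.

CYP2C19: 0.34 × 5.3 = 1.802
CYP3A4: 0.6 × 2 = 1.2
Other: 0.06 (unchanged)
CL_new/CL_old = 1.802 + 1.2 + 0.06 = 3.062.
New steady-state concentration = 21.5 / 3.062 = 7.02 mg/L (concentration scales inversely with clearance).

7.02 mg/L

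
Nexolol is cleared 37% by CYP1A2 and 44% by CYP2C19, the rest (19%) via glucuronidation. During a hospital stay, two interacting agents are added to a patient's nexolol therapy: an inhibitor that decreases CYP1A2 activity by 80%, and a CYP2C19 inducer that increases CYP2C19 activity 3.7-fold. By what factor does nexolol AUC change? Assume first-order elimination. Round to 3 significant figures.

CYP1A2: 0.37 × 0.2 = 0.074
CYP2C19: 0.44 × 3.7 = 1.628
Other: 0.19 (unchanged)
Relative clearance = 0.074 + 1.628 + 0.19 = 1.892.
AUC ∝ 1/CL: fold-change = 1 / 1.892 = 0.529.

0.529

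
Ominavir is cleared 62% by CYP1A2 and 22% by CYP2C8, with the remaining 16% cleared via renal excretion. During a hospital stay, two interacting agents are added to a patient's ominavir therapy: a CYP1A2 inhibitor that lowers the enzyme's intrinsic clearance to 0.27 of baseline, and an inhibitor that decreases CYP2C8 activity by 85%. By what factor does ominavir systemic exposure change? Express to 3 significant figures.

CYP1A2: 0.62 × 0.27 = 0.1674
CYP2C8: 0.22 × 0.15 = 0.033
Other: 0.16 (unchanged)
Relative clearance = 0.1674 + 0.033 + 0.16 = 0.3604.
Net systemic exposure ratio = 1 / 0.3604 = 2.77.

2.77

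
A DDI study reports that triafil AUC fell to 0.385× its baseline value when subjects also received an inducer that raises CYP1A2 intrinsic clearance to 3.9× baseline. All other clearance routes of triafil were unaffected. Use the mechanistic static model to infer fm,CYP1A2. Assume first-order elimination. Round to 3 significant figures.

0.551

Write x for the fraction cleared via CYP1A2. The observed AUC change means clearance rose to 1/0.385 = 2.597 of baseline.
Setting x·3.9 + (1 − x) = 2.597 and solving: x = (2.597 − 1)/(3.9 − 1) = 0.551.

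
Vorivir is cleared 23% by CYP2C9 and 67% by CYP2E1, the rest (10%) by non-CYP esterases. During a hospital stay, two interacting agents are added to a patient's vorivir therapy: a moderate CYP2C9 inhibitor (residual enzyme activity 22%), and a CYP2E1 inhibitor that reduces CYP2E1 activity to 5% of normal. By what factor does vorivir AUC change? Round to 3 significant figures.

5.43

The CYP2C9 pathway (23% of clearance) falls to 0.22× activity: 0.23 × 0.22 = 0.0506.
The CYP2E1 pathway (67% of clearance) drops to 0.05× activity: 0.67 × 0.05 = 0.0335.
The remaining 10% of clearance is unaffected.
CL_new/CL_old = 0.0506 + 0.0335 + 0.1 = 0.1841.
Net AUC ratio = 1 / 0.1841 = 5.43.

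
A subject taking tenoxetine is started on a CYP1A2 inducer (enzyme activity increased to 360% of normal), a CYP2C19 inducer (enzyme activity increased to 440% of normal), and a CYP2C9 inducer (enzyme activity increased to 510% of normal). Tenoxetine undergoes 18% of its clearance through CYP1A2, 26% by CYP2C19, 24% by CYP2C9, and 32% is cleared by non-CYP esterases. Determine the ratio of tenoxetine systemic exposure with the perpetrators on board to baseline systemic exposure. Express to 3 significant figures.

0.300

The CYP1A2 pathway (18% of clearance) rises to 3.6× activity: 0.18 × 3.6 = 0.648.
The CYP2C19 pathway (26% of clearance) increases to 4.4× activity: 0.26 × 4.4 = 1.144.
The CYP2C9 pathway (24% of clearance) rises to 5.1× activity: 0.24 × 5.1 = 1.224.
The remaining 32% of clearance is unaffected.
New clearance relative to baseline: 0.648 + 1.144 + 1.224 + 0.32 = 3.336.
Systemic exposure ∝ 1/CL: fold-change = 1 / 3.336 = 0.300.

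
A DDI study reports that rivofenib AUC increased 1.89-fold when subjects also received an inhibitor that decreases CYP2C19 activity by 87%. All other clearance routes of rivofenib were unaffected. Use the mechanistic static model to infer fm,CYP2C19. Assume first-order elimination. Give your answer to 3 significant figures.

0.541

Let fm be the CYP2C19 fraction. New clearance relative to baseline = fm × 0.13 + (1 − fm).
AUC ratio = 1 / (new CL fraction), so new CL fraction = 1 / 1.89 = 0.5291.
fm × 0.13 + 1 − fm = 0.5291  ⇒  fm × (0.13 − 1) = −0.4709  ⇒  fm = 0.541.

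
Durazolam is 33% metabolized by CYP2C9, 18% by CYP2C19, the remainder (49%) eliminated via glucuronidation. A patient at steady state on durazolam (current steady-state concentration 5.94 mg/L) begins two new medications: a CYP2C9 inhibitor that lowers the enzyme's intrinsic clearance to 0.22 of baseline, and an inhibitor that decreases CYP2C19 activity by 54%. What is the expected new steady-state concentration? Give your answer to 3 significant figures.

9.20 mg/L

The CYP2C9 pathway (33% of clearance) drops to 0.22× activity: 0.33 × 0.22 = 0.0726.
The CYP2C19 pathway (18% of clearance) is reduced to 0.46× activity: 0.18 × 0.46 = 0.0828.
The remaining 49% of clearance is unaffected.
Relative clearance = 0.0726 + 0.0828 + 0.49 = 0.6454.
New steady-state concentration = 5.94 / 0.6454 = 9.20 mg/L (concentration scales inversely with clearance).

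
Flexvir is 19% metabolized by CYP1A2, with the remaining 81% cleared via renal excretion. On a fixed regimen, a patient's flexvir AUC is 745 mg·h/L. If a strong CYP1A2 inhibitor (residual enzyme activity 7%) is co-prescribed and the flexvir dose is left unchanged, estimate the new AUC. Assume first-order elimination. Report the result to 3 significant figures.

The CYP1A2 pathway (19% of clearance) falls to 0.07× activity: 0.19 × 0.07 = 0.0133.
Non-CYP routes (81%) are unchanged.
CL_new/CL_old = 0.0133 + 0.81 = 0.8233.
With dosing unchanged, AUC scales as 1/CL: 745 / 0.8233 = 905 mg·h/L.

905 mg·h/L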